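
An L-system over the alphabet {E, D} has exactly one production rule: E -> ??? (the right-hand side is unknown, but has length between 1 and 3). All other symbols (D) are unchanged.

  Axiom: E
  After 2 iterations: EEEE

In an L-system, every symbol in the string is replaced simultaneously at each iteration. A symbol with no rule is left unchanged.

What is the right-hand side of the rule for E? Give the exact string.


Trying E -> EE:
  Step 0: E
  Step 1: EE
  Step 2: EEEE
Matches the given result.

Answer: EE


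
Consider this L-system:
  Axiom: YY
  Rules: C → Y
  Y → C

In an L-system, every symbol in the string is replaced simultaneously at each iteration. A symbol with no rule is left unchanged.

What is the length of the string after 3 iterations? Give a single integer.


Answer: 2

Derivation:
Step 0: length = 2
Step 1: length = 2
Step 2: length = 2
Step 3: length = 2


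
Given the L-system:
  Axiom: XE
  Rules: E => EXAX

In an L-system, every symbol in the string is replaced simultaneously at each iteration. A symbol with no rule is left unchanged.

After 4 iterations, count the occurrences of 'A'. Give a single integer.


Step 0: XE  (0 'A')
Step 1: XEXAX  (1 'A')
Step 2: XEXAXXAX  (2 'A')
Step 3: XEXAXXAXXAX  (3 'A')
Step 4: XEXAXXAXXAXXAX  (4 'A')

Answer: 4


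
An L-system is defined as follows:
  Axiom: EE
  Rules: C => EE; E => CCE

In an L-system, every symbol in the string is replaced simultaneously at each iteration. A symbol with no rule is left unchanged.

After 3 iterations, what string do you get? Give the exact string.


Step 0: EE
Step 1: CCECCE
Step 2: EEEECCEEEEECCE
Step 3: CCECCECCECCEEEEECCECCECCECCECCEEEEECCE

Answer: CCECCECCECCEEEEECCECCECCECCECCEEEEECCE


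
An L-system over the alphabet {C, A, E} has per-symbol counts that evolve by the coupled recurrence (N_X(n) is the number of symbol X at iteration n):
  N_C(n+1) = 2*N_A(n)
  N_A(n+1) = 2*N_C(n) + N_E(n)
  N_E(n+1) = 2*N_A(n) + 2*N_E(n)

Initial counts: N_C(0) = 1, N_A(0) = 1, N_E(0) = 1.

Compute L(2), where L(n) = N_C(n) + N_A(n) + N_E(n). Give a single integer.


Step 0: N_C=1, N_A=1, N_E=1, L=3
Step 1: N_C=2, N_A=3, N_E=4, L=9
Step 2: N_C=6, N_A=8, N_E=14, L=28

Answer: 28


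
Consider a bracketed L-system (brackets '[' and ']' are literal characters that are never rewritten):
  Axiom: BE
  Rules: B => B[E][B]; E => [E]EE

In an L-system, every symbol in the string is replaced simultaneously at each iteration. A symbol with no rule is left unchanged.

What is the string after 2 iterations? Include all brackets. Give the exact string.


Answer: B[E][B][[E]EE][B[E][B]][[E]EE][E]EE[E]EE

Derivation:
Step 0: BE
Step 1: B[E][B][E]EE
Step 2: B[E][B][[E]EE][B[E][B]][[E]EE][E]EE[E]EE


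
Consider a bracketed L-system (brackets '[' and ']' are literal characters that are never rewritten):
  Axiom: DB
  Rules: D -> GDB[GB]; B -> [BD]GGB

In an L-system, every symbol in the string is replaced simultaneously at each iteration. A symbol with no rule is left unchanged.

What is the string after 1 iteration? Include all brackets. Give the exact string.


Step 0: DB
Step 1: GDB[GB][BD]GGB

Answer: GDB[GB][BD]GGB


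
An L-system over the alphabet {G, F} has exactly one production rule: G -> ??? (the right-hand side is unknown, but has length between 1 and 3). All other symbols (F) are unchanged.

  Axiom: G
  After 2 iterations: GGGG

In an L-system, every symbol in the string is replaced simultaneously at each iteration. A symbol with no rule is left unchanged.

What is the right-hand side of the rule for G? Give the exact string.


Trying G -> GG:
  Step 0: G
  Step 1: GG
  Step 2: GGGG
Matches the given result.

Answer: GG


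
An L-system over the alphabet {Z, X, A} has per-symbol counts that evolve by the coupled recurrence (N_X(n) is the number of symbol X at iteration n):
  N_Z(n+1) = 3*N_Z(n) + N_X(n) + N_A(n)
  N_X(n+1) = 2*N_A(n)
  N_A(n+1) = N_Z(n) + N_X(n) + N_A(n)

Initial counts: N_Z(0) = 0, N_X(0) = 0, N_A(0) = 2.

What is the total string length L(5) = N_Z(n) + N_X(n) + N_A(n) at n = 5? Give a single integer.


Answer: 1184

Derivation:
Step 0: N_Z=0, N_X=0, N_A=2, L=2
Step 1: N_Z=2, N_X=4, N_A=2, L=8
Step 2: N_Z=12, N_X=4, N_A=8, L=24
Step 3: N_Z=48, N_X=16, N_A=24, L=88
Step 4: N_Z=184, N_X=48, N_A=88, L=320
Step 5: N_Z=688, N_X=176, N_A=320, L=1184


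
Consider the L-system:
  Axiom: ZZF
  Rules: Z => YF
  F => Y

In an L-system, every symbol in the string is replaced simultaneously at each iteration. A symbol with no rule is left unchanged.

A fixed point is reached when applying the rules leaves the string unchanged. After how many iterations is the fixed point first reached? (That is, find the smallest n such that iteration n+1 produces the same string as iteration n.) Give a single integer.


Step 0: ZZF
Step 1: YFYFY
Step 2: YYYYY
Step 3: YYYYY  (unchanged — fixed point at step 2)

Answer: 2


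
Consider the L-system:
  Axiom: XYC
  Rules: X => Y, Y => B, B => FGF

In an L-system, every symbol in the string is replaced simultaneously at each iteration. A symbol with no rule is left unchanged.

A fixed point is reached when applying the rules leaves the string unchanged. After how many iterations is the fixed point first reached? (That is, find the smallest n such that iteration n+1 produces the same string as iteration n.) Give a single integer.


Answer: 3

Derivation:
Step 0: XYC
Step 1: YBC
Step 2: BFGFC
Step 3: FGFFGFC
Step 4: FGFFGFC  (unchanged — fixed point at step 3)


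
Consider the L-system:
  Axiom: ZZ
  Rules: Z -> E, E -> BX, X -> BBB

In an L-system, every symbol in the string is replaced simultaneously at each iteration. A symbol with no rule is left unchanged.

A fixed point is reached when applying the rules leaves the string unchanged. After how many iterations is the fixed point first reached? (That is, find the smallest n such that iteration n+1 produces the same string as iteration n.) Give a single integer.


Step 0: ZZ
Step 1: EE
Step 2: BXBX
Step 3: BBBBBBBB
Step 4: BBBBBBBB  (unchanged — fixed point at step 3)

Answer: 3


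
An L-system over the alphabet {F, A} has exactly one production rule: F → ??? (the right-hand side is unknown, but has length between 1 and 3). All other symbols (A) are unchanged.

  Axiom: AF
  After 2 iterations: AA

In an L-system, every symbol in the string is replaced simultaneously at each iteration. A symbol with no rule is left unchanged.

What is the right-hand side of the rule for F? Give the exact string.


Trying F → A:
  Step 0: AF
  Step 1: AA
  Step 2: AA
Matches the given result.

Answer: A


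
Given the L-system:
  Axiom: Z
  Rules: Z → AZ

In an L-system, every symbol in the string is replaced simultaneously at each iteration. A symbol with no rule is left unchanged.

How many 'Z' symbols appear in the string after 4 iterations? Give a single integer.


Answer: 1

Derivation:
Step 0: Z  (1 'Z')
Step 1: AZ  (1 'Z')
Step 2: AAZ  (1 'Z')
Step 3: AAAZ  (1 'Z')
Step 4: AAAAZ  (1 'Z')


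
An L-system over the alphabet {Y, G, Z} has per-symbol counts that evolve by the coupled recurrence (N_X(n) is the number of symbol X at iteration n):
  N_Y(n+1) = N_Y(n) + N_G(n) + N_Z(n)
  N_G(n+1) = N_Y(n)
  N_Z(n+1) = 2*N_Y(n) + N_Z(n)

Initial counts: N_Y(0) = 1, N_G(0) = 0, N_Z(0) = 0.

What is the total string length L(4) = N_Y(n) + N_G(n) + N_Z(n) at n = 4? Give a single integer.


Step 0: N_Y=1, N_G=0, N_Z=0, L=1
Step 1: N_Y=1, N_G=1, N_Z=2, L=4
Step 2: N_Y=4, N_G=1, N_Z=4, L=9
Step 3: N_Y=9, N_G=4, N_Z=12, L=25
Step 4: N_Y=25, N_G=9, N_Z=30, L=64

Answer: 64


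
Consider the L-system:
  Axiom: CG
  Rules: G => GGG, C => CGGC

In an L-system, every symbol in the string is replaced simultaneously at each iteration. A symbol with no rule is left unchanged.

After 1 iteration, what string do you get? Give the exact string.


Step 0: CG
Step 1: CGGCGGG

Answer: CGGCGGG


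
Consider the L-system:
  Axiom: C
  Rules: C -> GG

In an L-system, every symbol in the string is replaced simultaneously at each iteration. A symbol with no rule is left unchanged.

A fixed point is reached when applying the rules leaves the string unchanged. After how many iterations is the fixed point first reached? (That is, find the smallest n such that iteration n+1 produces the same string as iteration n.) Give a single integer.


Answer: 1

Derivation:
Step 0: C
Step 1: GG
Step 2: GG  (unchanged — fixed point at step 1)


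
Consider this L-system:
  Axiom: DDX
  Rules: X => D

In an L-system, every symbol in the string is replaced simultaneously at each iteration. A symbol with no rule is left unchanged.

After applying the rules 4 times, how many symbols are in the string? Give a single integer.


Step 0: length = 3
Step 1: length = 3
Step 2: length = 3
Step 3: length = 3
Step 4: length = 3

Answer: 3


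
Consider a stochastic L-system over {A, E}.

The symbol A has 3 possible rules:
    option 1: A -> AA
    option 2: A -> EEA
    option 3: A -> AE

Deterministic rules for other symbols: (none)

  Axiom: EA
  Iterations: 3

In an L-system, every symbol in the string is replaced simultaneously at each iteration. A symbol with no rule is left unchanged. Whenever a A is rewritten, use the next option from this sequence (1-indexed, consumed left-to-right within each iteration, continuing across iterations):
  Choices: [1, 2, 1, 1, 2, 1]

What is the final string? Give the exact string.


Answer: EEEAAEEAAA

Derivation:
Step 0: EA
Step 1: EAA  (used choices [1])
Step 2: EEEAAA  (used choices [2, 1])
Step 3: EEEAAEEAAA  (used choices [1, 2, 1])


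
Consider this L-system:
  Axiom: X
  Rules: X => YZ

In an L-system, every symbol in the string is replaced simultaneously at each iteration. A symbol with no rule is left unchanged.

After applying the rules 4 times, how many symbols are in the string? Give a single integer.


Step 0: length = 1
Step 1: length = 2
Step 2: length = 2
Step 3: length = 2
Step 4: length = 2

Answer: 2


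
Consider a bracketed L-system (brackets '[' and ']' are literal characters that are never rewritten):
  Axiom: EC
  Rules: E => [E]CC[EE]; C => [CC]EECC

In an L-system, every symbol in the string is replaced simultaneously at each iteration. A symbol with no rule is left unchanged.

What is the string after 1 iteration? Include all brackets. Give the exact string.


Step 0: EC
Step 1: [E]CC[EE][CC]EECC

Answer: [E]CC[EE][CC]EECC


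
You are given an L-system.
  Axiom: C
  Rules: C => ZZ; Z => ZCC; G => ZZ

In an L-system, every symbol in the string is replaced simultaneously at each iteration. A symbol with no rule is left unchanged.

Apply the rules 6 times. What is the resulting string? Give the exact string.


Answer: ZCCZZZZZCCZCCZCCZCCZCCZZZZZCCZZZZZCCZZZZZCCZZZZZCCZZZZZCCZCCZCCZCCZCCZZZZZCCZCCZCCZCCZCCZZZZZCCZCCZCCZCCZCCZZZZZCCZCCZCCZCCZCCZZZZZCCZCCZCCZCCZCCZZZZZCCZZZZZCCZZZZZCCZZZZZCCZZZZZCCZCCZCCZCCZCCZZZZZCCZCCZCCZCCZCCZZZZZCCZCCZCCZCCZCCZZZZZCCZCCZCCZCC

Derivation:
Step 0: C
Step 1: ZZ
Step 2: ZCCZCC
Step 3: ZCCZZZZZCCZZZZ
Step 4: ZCCZZZZZCCZCCZCCZCCZCCZZZZZCCZCCZCCZCC
Step 5: ZCCZZZZZCCZCCZCCZCCZCCZZZZZCCZZZZZCCZZZZZCCZZZZZCCZZZZZCCZCCZCCZCCZCCZZZZZCCZZZZZCCZZZZZCCZZZZ
Step 6: ZCCZZZZZCCZCCZCCZCCZCCZZZZZCCZZZZZCCZZZZZCCZZZZZCCZZZZZCCZCCZCCZCCZCCZZZZZCCZCCZCCZCCZCCZZZZZCCZCCZCCZCCZCCZZZZZCCZCCZCCZCCZCCZZZZZCCZCCZCCZCCZCCZZZZZCCZZZZZCCZZZZZCCZZZZZCCZZZZZCCZCCZCCZCCZCCZZZZZCCZCCZCCZCCZCCZZZZZCCZCCZCCZCCZCCZZZZZCCZCCZCCZCC


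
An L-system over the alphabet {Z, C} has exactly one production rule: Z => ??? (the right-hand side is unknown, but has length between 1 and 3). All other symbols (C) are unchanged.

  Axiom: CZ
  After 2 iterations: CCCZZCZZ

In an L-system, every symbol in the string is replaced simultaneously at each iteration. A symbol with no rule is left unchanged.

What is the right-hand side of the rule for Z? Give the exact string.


Answer: CZZ

Derivation:
Trying Z => CZZ:
  Step 0: CZ
  Step 1: CCZZ
  Step 2: CCCZZCZZ
Matches the given result.


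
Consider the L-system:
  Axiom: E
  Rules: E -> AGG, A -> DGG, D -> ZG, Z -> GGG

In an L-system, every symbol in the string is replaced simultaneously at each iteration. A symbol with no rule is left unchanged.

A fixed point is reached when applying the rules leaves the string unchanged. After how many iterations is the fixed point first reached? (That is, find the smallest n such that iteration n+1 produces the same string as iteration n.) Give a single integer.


Answer: 4

Derivation:
Step 0: E
Step 1: AGG
Step 2: DGGGG
Step 3: ZGGGGG
Step 4: GGGGGGGG
Step 5: GGGGGGGG  (unchanged — fixed point at step 4)


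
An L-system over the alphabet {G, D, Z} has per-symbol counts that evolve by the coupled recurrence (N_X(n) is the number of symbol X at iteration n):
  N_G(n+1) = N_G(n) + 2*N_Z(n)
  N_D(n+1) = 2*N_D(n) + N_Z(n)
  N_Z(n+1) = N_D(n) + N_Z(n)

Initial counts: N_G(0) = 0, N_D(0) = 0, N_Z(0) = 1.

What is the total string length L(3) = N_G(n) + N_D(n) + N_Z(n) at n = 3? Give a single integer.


Step 0: N_G=0, N_D=0, N_Z=1, L=1
Step 1: N_G=2, N_D=1, N_Z=1, L=4
Step 2: N_G=4, N_D=3, N_Z=2, L=9
Step 3: N_G=8, N_D=8, N_Z=5, L=21

Answer: 21


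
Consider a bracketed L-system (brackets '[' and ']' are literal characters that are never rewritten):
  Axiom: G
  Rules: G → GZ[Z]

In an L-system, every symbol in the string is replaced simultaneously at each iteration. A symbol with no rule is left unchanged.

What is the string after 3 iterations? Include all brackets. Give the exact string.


Step 0: G
Step 1: GZ[Z]
Step 2: GZ[Z]Z[Z]
Step 3: GZ[Z]Z[Z]Z[Z]

Answer: GZ[Z]Z[Z]Z[Z]


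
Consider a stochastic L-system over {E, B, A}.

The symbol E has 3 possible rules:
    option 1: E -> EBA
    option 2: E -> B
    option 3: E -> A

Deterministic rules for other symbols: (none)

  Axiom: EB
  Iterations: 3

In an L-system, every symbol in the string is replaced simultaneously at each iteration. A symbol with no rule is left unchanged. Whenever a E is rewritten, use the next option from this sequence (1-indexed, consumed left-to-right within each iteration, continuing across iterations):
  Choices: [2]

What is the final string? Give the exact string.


Answer: BB

Derivation:
Step 0: EB
Step 1: BB  (used choices [2])
Step 2: BB  (used choices [])
Step 3: BB  (used choices [])


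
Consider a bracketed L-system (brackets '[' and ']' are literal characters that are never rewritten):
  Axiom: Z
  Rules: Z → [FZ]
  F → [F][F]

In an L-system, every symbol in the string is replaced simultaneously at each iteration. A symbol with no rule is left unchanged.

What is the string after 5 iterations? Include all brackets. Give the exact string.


Step 0: Z
Step 1: [FZ]
Step 2: [[F][F][FZ]]
Step 3: [[[F][F]][[F][F]][[F][F][FZ]]]
Step 4: [[[[F][F]][[F][F]]][[[F][F]][[F][F]]][[[F][F]][[F][F]][[F][F][FZ]]]]
Step 5: [[[[[F][F]][[F][F]]][[[F][F]][[F][F]]]][[[[F][F]][[F][F]]][[[F][F]][[F][F]]]][[[[F][F]][[F][F]]][[[F][F]][[F][F]]][[[F][F]][[F][F]][[F][F][FZ]]]]]

Answer: [[[[[F][F]][[F][F]]][[[F][F]][[F][F]]]][[[[F][F]][[F][F]]][[[F][F]][[F][F]]]][[[[F][F]][[F][F]]][[[F][F]][[F][F]]][[[F][F]][[F][F]][[F][F][FZ]]]]]


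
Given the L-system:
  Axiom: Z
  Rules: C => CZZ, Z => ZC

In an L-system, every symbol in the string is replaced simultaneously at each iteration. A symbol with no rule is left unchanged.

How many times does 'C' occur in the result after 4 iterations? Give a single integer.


Step 0: Z  (0 'C')
Step 1: ZC  (1 'C')
Step 2: ZCCZZ  (2 'C')
Step 3: ZCCZZCZZZCZC  (5 'C')
Step 4: ZCCZZCZZZCZCCZZZCZCZCCZZZCCZZ  (12 'C')

Answer: 12


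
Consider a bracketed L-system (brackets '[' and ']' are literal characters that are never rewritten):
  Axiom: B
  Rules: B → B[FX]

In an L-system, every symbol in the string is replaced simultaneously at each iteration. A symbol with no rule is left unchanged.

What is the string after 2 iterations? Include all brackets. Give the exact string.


Step 0: B
Step 1: B[FX]
Step 2: B[FX][FX]

Answer: B[FX][FX]


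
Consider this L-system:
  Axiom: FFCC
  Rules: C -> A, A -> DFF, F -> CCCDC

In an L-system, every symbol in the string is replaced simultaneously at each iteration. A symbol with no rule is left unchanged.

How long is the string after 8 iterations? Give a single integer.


Step 0: length = 4
Step 1: length = 12
Step 2: length = 16
Step 3: length = 48
Step 4: length = 112
Step 5: length = 144
Step 6: length = 400
Step 7: length = 912
Step 8: length = 1168

Answer: 1168


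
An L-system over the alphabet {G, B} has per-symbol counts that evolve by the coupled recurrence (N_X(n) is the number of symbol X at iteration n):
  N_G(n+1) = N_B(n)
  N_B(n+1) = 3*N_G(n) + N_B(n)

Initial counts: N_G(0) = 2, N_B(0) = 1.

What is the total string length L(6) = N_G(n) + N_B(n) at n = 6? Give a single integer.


Step 0: N_G=2, N_B=1, L=3
Step 1: N_G=1, N_B=7, L=8
Step 2: N_G=7, N_B=10, L=17
Step 3: N_G=10, N_B=31, L=41
Step 4: N_G=31, N_B=61, L=92
Step 5: N_G=61, N_B=154, L=215
Step 6: N_G=154, N_B=337, L=491

Answer: 491


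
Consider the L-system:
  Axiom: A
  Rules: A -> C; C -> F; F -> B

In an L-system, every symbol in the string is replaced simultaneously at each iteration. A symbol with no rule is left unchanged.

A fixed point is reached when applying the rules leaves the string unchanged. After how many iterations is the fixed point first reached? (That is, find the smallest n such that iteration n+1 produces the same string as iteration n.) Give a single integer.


Answer: 3

Derivation:
Step 0: A
Step 1: C
Step 2: F
Step 3: B
Step 4: B  (unchanged — fixed point at step 3)


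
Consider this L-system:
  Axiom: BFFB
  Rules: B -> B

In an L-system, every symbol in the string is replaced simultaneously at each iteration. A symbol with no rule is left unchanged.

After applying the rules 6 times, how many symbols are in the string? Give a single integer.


Step 0: length = 4
Step 1: length = 4
Step 2: length = 4
Step 3: length = 4
Step 4: length = 4
Step 5: length = 4
Step 6: length = 4

Answer: 4


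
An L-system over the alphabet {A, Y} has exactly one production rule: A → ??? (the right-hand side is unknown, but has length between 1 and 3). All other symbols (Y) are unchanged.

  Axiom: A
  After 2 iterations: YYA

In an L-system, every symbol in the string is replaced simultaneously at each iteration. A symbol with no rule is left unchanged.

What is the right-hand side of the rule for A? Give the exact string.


Trying A → YA:
  Step 0: A
  Step 1: YA
  Step 2: YYA
Matches the given result.

Answer: YA


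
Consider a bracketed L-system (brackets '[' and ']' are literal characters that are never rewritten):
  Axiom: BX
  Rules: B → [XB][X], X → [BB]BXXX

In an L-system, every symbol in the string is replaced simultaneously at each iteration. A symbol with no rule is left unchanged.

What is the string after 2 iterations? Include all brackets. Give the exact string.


Answer: [[BB]BXXX[XB][X]][[BB]BXXX][[XB][X][XB][X]][XB][X][BB]BXXX[BB]BXXX[BB]BXXX

Derivation:
Step 0: BX
Step 1: [XB][X][BB]BXXX
Step 2: [[BB]BXXX[XB][X]][[BB]BXXX][[XB][X][XB][X]][XB][X][BB]BXXX[BB]BXXX[BB]BXXX


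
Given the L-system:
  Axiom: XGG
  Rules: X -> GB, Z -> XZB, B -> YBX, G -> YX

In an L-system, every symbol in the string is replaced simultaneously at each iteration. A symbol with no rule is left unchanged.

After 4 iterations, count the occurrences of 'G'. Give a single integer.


Step 0: XGG  (2 'G')
Step 1: GBYXYX  (1 'G')
Step 2: YXYBXYGBYGB  (2 'G')
Step 3: YGBYYBXGBYYXYBXYYXYBX  (2 'G')
Step 4: YYXYBXYYYBXGBYXYBXYYGBYYBXGBYYGBYYBXGB  (5 'G')

Answer: 5


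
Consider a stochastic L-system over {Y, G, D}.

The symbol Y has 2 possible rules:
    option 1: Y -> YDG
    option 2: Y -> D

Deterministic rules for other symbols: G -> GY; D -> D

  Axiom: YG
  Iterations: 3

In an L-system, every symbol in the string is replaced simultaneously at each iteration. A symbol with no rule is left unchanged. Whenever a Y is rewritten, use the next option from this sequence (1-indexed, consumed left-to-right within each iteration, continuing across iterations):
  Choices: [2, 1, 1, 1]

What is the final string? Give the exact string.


Answer: DGYYDGYDGDGY

Derivation:
Step 0: YG
Step 1: DGY  (used choices [2])
Step 2: DGYYDG  (used choices [1])
Step 3: DGYYDGYDGDGY  (used choices [1, 1])


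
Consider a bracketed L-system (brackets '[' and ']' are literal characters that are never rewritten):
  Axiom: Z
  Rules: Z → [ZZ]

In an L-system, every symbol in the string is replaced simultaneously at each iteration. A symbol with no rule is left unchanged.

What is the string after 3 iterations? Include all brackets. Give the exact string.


Answer: [[[ZZ][ZZ]][[ZZ][ZZ]]]

Derivation:
Step 0: Z
Step 1: [ZZ]
Step 2: [[ZZ][ZZ]]
Step 3: [[[ZZ][ZZ]][[ZZ][ZZ]]]


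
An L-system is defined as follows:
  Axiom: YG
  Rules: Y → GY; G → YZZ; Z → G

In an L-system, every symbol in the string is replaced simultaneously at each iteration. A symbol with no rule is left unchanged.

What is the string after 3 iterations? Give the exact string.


Step 0: YG
Step 1: GYYZZ
Step 2: YZZGYGYGG
Step 3: GYGGYZZGYYZZGYYZZYZZ

Answer: GYGGYZZGYYZZGYYZZYZZ


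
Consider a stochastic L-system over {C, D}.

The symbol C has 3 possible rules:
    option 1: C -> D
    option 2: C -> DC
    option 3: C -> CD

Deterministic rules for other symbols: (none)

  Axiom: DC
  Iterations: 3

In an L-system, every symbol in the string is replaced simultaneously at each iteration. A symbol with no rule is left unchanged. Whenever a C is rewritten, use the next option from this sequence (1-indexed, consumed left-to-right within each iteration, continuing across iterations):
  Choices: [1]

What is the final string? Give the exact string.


Answer: DD

Derivation:
Step 0: DC
Step 1: DD  (used choices [1])
Step 2: DD  (used choices [])
Step 3: DD  (used choices [])


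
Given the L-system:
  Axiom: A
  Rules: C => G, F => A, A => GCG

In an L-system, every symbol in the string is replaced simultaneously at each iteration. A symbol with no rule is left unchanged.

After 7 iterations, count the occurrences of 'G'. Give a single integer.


Answer: 3

Derivation:
Step 0: A  (0 'G')
Step 1: GCG  (2 'G')
Step 2: GGG  (3 'G')
Step 3: GGG  (3 'G')
Step 4: GGG  (3 'G')
Step 5: GGG  (3 'G')
Step 6: GGG  (3 'G')
Step 7: GGG  (3 'G')


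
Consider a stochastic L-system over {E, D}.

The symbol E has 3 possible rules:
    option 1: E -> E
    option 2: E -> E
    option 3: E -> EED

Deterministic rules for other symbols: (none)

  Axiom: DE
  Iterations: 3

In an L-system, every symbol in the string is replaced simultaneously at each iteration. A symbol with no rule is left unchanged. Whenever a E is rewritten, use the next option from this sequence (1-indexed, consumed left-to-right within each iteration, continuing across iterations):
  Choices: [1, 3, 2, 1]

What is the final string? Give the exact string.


Step 0: DE
Step 1: DE  (used choices [1])
Step 2: DEED  (used choices [3])
Step 3: DEED  (used choices [2, 1])

Answer: DEED


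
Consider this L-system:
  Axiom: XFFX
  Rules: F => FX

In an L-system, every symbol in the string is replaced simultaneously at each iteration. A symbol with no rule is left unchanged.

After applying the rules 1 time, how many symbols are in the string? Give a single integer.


Answer: 6

Derivation:
Step 0: length = 4
Step 1: length = 6


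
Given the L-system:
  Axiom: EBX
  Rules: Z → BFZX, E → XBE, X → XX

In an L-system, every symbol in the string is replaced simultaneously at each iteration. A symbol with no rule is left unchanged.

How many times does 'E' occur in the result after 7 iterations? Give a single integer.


Step 0: EBX  (1 'E')
Step 1: XBEBXX  (1 'E')
Step 2: XXBXBEBXXXX  (1 'E')
Step 3: XXXXBXXBXBEBXXXXXXXX  (1 'E')
Step 4: XXXXXXXXBXXXXBXXBXBEBXXXXXXXXXXXXXXXX  (1 'E')
Step 5: XXXXXXXXXXXXXXXXBXXXXXXXXBXXXXBXXBXBEBXXXXXXXXXXXXXXXXXXXXXXXXXXXXXXXX  (1 'E')
Step 6: XXXXXXXXXXXXXXXXXXXXXXXXXXXXXXXXBXXXXXXXXXXXXXXXXBXXXXXXXXBXXXXBXXBXBEBXXXXXXXXXXXXXXXXXXXXXXXXXXXXXXXXXXXXXXXXXXXXXXXXXXXXXXXXXXXXXXXX  (1 'E')
Step 7: XXXXXXXXXXXXXXXXXXXXXXXXXXXXXXXXXXXXXXXXXXXXXXXXXXXXXXXXXXXXXXXXBXXXXXXXXXXXXXXXXXXXXXXXXXXXXXXXXBXXXXXXXXXXXXXXXXBXXXXXXXXBXXXXBXXBXBEBXXXXXXXXXXXXXXXXXXXXXXXXXXXXXXXXXXXXXXXXXXXXXXXXXXXXXXXXXXXXXXXXXXXXXXXXXXXXXXXXXXXXXXXXXXXXXXXXXXXXXXXXXXXXXXXXXXXXXXXXXXXXXXXX  (1 'E')

Answer: 1


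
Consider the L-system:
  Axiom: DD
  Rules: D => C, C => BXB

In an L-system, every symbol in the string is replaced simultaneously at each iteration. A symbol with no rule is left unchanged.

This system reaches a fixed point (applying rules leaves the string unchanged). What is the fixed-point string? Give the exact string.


Answer: BXBBXB

Derivation:
Step 0: DD
Step 1: CC
Step 2: BXBBXB
Step 3: BXBBXB  (unchanged — fixed point at step 2)


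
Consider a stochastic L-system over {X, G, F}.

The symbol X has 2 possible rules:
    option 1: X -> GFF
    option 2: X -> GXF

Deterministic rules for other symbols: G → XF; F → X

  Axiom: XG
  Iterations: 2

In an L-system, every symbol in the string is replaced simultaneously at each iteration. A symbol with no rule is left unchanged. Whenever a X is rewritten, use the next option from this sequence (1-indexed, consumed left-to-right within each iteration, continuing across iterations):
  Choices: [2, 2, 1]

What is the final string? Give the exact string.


Answer: XFGXFXGFFX

Derivation:
Step 0: XG
Step 1: GXFXF  (used choices [2])
Step 2: XFGXFXGFFX  (used choices [2, 1])


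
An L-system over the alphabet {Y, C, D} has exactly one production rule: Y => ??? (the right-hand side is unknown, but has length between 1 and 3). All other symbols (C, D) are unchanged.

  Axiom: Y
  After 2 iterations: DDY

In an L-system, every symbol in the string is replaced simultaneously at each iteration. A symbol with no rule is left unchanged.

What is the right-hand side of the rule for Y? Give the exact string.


Trying Y => DY:
  Step 0: Y
  Step 1: DY
  Step 2: DDY
Matches the given result.

Answer: DY


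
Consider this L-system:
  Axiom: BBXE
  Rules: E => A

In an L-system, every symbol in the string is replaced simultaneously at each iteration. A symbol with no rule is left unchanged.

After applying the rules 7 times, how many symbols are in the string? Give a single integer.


Answer: 4

Derivation:
Step 0: length = 4
Step 1: length = 4
Step 2: length = 4
Step 3: length = 4
Step 4: length = 4
Step 5: length = 4
Step 6: length = 4
Step 7: length = 4


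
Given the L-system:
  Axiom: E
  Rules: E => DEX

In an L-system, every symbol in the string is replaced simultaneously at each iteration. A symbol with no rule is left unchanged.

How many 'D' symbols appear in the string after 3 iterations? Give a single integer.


Answer: 3

Derivation:
Step 0: E  (0 'D')
Step 1: DEX  (1 'D')
Step 2: DDEXX  (2 'D')
Step 3: DDDEXXX  (3 'D')


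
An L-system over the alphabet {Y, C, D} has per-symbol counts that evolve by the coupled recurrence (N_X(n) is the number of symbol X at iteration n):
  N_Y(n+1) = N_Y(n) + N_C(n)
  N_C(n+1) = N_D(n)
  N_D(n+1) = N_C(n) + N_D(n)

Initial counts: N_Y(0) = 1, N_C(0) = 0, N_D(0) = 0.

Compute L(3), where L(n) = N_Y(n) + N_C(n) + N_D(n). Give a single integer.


Step 0: N_Y=1, N_C=0, N_D=0, L=1
Step 1: N_Y=1, N_C=0, N_D=0, L=1
Step 2: N_Y=1, N_C=0, N_D=0, L=1
Step 3: N_Y=1, N_C=0, N_D=0, L=1

Answer: 1


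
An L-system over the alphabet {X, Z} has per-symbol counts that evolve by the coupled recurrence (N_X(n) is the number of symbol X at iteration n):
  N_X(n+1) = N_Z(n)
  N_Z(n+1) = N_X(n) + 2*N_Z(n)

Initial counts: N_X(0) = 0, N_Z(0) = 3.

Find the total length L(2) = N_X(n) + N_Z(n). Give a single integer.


Answer: 21

Derivation:
Step 0: N_X=0, N_Z=3, L=3
Step 1: N_X=3, N_Z=6, L=9
Step 2: N_X=6, N_Z=15, L=21


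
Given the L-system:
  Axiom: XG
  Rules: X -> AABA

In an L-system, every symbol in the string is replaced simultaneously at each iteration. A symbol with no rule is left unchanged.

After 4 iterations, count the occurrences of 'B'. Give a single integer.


Step 0: XG  (0 'B')
Step 1: AABAG  (1 'B')
Step 2: AABAG  (1 'B')
Step 3: AABAG  (1 'B')
Step 4: AABAG  (1 'B')

Answer: 1


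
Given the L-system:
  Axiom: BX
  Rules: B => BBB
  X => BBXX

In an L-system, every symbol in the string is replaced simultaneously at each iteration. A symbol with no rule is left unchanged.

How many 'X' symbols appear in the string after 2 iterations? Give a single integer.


Step 0: BX  (1 'X')
Step 1: BBBBBXX  (2 'X')
Step 2: BBBBBBBBBBBBBBBBBXXBBXX  (4 'X')

Answer: 4


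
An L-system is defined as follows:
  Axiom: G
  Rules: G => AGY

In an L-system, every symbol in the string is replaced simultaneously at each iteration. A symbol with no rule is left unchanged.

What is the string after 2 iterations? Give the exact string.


Step 0: G
Step 1: AGY
Step 2: AAGYY

Answer: AAGYY


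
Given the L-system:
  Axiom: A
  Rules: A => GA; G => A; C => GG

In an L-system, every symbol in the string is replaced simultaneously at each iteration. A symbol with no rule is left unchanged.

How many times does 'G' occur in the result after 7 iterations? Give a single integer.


Answer: 13

Derivation:
Step 0: A  (0 'G')
Step 1: GA  (1 'G')
Step 2: AGA  (1 'G')
Step 3: GAAGA  (2 'G')
Step 4: AGAGAAGA  (3 'G')
Step 5: GAAGAAGAGAAGA  (5 'G')
Step 6: AGAGAAGAGAAGAAGAGAAGA  (8 'G')
Step 7: GAAGAAGAGAAGAAGAGAAGAGAAGAAGAGAAGA  (13 'G')


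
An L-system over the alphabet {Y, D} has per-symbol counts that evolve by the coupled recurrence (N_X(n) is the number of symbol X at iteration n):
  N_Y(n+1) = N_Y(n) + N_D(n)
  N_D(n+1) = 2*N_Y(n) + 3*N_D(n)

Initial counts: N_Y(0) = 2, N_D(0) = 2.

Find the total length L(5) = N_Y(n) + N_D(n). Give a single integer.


Step 0: N_Y=2, N_D=2, L=4
Step 1: N_Y=4, N_D=10, L=14
Step 2: N_Y=14, N_D=38, L=52
Step 3: N_Y=52, N_D=142, L=194
Step 4: N_Y=194, N_D=530, L=724
Step 5: N_Y=724, N_D=1978, L=2702

Answer: 2702


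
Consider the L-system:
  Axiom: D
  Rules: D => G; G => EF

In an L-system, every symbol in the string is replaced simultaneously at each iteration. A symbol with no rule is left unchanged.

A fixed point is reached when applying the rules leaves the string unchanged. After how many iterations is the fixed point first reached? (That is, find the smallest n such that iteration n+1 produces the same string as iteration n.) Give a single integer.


Step 0: D
Step 1: G
Step 2: EF
Step 3: EF  (unchanged — fixed point at step 2)

Answer: 2


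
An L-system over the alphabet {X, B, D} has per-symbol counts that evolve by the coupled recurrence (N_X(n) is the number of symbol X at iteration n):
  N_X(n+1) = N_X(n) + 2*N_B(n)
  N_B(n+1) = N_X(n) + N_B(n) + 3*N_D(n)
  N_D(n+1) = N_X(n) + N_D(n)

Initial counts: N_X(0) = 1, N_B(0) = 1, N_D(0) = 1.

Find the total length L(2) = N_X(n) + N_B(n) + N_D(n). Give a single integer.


Step 0: N_X=1, N_B=1, N_D=1, L=3
Step 1: N_X=3, N_B=5, N_D=2, L=10
Step 2: N_X=13, N_B=14, N_D=5, L=32

Answer: 32


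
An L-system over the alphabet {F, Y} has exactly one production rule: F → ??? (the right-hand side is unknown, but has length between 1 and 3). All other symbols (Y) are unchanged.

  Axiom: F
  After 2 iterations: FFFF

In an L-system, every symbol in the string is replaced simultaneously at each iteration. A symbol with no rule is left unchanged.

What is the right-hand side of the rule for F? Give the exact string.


Trying F → FF:
  Step 0: F
  Step 1: FF
  Step 2: FFFF
Matches the given result.

Answer: FF


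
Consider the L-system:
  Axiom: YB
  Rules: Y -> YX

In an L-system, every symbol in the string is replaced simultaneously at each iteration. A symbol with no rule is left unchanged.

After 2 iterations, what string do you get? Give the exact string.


Step 0: YB
Step 1: YXB
Step 2: YXXB

Answer: YXXB


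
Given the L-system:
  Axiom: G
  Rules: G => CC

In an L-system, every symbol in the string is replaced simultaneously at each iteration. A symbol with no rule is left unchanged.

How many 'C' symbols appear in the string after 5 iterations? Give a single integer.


Step 0: G  (0 'C')
Step 1: CC  (2 'C')
Step 2: CC  (2 'C')
Step 3: CC  (2 'C')
Step 4: CC  (2 'C')
Step 5: CC  (2 'C')

Answer: 2


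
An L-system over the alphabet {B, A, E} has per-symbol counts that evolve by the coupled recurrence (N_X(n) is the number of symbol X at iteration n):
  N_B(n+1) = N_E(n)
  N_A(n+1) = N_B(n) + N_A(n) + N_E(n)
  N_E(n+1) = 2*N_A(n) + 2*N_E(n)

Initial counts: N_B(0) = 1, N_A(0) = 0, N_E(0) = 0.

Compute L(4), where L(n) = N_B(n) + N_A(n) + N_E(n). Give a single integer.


Step 0: N_B=1, N_A=0, N_E=0, L=1
Step 1: N_B=0, N_A=1, N_E=0, L=1
Step 2: N_B=0, N_A=1, N_E=2, L=3
Step 3: N_B=2, N_A=3, N_E=6, L=11
Step 4: N_B=6, N_A=11, N_E=18, L=35

Answer: 35


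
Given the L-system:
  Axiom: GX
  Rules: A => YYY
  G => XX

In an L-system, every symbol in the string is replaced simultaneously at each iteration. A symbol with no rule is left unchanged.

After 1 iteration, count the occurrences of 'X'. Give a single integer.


Step 0: GX  (1 'X')
Step 1: XXX  (3 'X')

Answer: 3


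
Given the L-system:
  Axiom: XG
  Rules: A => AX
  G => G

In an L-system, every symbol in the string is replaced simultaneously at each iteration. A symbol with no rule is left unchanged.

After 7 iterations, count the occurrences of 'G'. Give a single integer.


Step 0: XG  (1 'G')
Step 1: XG  (1 'G')
Step 2: XG  (1 'G')
Step 3: XG  (1 'G')
Step 4: XG  (1 'G')
Step 5: XG  (1 'G')
Step 6: XG  (1 'G')
Step 7: XG  (1 'G')

Answer: 1


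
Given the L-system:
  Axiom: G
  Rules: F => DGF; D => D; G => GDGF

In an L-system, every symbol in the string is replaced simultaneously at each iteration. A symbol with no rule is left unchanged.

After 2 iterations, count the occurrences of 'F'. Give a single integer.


Answer: 3

Derivation:
Step 0: G  (0 'F')
Step 1: GDGF  (1 'F')
Step 2: GDGFDGDGFDGF  (3 'F')


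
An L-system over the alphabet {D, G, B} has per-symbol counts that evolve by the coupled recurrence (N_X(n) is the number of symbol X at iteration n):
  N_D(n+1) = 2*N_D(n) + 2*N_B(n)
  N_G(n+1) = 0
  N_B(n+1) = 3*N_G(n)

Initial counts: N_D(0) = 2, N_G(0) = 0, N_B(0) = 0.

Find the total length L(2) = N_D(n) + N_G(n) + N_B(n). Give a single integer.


Step 0: N_D=2, N_G=0, N_B=0, L=2
Step 1: N_D=4, N_G=0, N_B=0, L=4
Step 2: N_D=8, N_G=0, N_B=0, L=8

Answer: 8


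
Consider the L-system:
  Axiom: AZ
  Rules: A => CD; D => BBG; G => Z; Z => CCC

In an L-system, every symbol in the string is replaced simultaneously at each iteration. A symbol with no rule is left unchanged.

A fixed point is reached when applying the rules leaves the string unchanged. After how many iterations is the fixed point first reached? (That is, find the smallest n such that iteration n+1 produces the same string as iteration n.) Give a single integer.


Answer: 4

Derivation:
Step 0: AZ
Step 1: CDCCC
Step 2: CBBGCCC
Step 3: CBBZCCC
Step 4: CBBCCCCCC
Step 5: CBBCCCCCC  (unchanged — fixed point at step 4)


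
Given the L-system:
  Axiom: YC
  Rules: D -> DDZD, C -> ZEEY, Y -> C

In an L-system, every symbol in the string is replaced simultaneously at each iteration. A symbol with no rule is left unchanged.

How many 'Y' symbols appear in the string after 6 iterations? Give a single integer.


Step 0: YC  (1 'Y')
Step 1: CZEEY  (1 'Y')
Step 2: ZEEYZEEC  (1 'Y')
Step 3: ZEECZEEZEEY  (1 'Y')
Step 4: ZEEZEEYZEEZEEC  (1 'Y')
Step 5: ZEEZEECZEEZEEZEEY  (1 'Y')
Step 6: ZEEZEEZEEYZEEZEEZEEC  (1 'Y')

Answer: 1


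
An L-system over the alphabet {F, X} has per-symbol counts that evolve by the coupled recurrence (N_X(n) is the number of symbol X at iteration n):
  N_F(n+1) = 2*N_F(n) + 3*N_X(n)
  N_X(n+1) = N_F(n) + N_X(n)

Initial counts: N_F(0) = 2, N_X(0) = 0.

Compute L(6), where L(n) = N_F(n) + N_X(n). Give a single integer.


Answer: 2378

Derivation:
Step 0: N_F=2, N_X=0, L=2
Step 1: N_F=4, N_X=2, L=6
Step 2: N_F=14, N_X=6, L=20
Step 3: N_F=46, N_X=20, L=66
Step 4: N_F=152, N_X=66, L=218
Step 5: N_F=502, N_X=218, L=720
Step 6: N_F=1658, N_X=720, L=2378


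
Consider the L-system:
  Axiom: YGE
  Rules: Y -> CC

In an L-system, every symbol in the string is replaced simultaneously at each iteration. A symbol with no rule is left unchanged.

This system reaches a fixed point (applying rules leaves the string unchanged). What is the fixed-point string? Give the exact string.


Step 0: YGE
Step 1: CCGE
Step 2: CCGE  (unchanged — fixed point at step 1)

Answer: CCGE


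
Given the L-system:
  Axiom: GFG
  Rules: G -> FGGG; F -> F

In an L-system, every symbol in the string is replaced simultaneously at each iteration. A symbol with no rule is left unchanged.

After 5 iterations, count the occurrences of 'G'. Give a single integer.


Step 0: GFG  (2 'G')
Step 1: FGGGFFGGG  (6 'G')
Step 2: FFGGGFGGGFGGGFFFGGGFGGGFGGG  (18 'G')
Step 3: FFFGGGFGGGFGGGFFGGGFGGGFGGGFFGGGFGGGFGGGFFFFGGGFGGGFGGGFFGGGFGGGFGGGFFGGGFGGGFGGG  (54 'G')
Step 4: FFFFGGGFGGGFGGGFFGGGFGGGFGGGFFGGGFGGGFGGGFFFGGGFGGGFGGGFFGGGFGGGFGGGFFGGGFGGGFGGGFFFGGGFGGGFGGGFFGGGFGGGFGGGFFGGGFGGGFGGGFFFFFGGGFGGGFGGGFFGGGFGGGFGGGFFGGGFGGGFGGGFFFGGGFGGGFGGGFFGGGFGGGFGGGFFGGGFGGGFGGGFFFGGGFGGGFGGGFFGGGFGGGFGGGFFGGGFGGGFGGG  (162 'G')
Step 5: FFFFFGGGFGGGFGGGFFGGGFGGGFGGGFFGGGFGGGFGGGFFFGGGFGGGFGGGFFGGGFGGGFGGGFFGGGFGGGFGGGFFFGGGFGGGFGGGFFGGGFGGGFGGGFFGGGFGGGFGGGFFFFGGGFGGGFGGGFFGGGFGGGFGGGFFGGGFGGGFGGGFFFGGGFGGGFGGGFFGGGFGGGFGGGFFGGGFGGGFGGGFFFGGGFGGGFGGGFFGGGFGGGFGGGFFGGGFGGGFGGGFFFFGGGFGGGFGGGFFGGGFGGGFGGGFFGGGFGGGFGGGFFFGGGFGGGFGGGFFGGGFGGGFGGGFFGGGFGGGFGGGFFFGGGFGGGFGGGFFGGGFGGGFGGGFFGGGFGGGFGGGFFFFFFGGGFGGGFGGGFFGGGFGGGFGGGFFGGGFGGGFGGGFFFGGGFGGGFGGGFFGGGFGGGFGGGFFGGGFGGGFGGGFFFGGGFGGGFGGGFFGGGFGGGFGGGFFGGGFGGGFGGGFFFFGGGFGGGFGGGFFGGGFGGGFGGGFFGGGFGGGFGGGFFFGGGFGGGFGGGFFGGGFGGGFGGGFFGGGFGGGFGGGFFFGGGFGGGFGGGFFGGGFGGGFGGGFFGGGFGGGFGGGFFFFGGGFGGGFGGGFFGGGFGGGFGGGFFGGGFGGGFGGGFFFGGGFGGGFGGGFFGGGFGGGFGGGFFGGGFGGGFGGGFFFGGGFGGGFGGGFFGGGFGGGFGGGFFGGGFGGGFGGG  (486 'G')

Answer: 486


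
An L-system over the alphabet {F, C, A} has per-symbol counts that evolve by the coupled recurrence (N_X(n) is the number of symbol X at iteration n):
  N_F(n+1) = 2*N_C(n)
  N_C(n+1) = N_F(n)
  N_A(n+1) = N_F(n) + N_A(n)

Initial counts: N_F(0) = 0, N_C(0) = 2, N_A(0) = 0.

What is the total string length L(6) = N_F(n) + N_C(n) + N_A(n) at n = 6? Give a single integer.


Step 0: N_F=0, N_C=2, N_A=0, L=2
Step 1: N_F=4, N_C=0, N_A=0, L=4
Step 2: N_F=0, N_C=4, N_A=4, L=8
Step 3: N_F=8, N_C=0, N_A=4, L=12
Step 4: N_F=0, N_C=8, N_A=12, L=20
Step 5: N_F=16, N_C=0, N_A=12, L=28
Step 6: N_F=0, N_C=16, N_A=28, L=44

Answer: 44


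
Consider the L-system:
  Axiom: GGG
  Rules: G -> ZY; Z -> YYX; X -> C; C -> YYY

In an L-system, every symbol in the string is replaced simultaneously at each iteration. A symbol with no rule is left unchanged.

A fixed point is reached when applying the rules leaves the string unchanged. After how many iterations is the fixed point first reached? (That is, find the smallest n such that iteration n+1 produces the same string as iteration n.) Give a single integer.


Step 0: GGG
Step 1: ZYZYZY
Step 2: YYXYYYXYYYXY
Step 3: YYCYYYCYYYCY
Step 4: YYYYYYYYYYYYYYYYYY
Step 5: YYYYYYYYYYYYYYYYYY  (unchanged — fixed point at step 4)

Answer: 4


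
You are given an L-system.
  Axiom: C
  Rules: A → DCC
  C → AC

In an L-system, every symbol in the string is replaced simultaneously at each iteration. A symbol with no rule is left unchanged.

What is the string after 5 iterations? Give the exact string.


Step 0: C
Step 1: AC
Step 2: DCCAC
Step 3: DACACDCCAC
Step 4: DDCCACDCCACDACACDCCAC
Step 5: DDACACDCCACDACACDCCACDDCCACDCCACDACACDCCAC

Answer: DDACACDCCACDACACDCCACDDCCACDCCACDACACDCCAC


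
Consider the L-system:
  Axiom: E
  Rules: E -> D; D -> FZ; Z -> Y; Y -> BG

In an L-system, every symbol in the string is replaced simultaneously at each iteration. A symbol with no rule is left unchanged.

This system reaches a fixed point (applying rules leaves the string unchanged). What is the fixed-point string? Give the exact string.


Step 0: E
Step 1: D
Step 2: FZ
Step 3: FY
Step 4: FBG
Step 5: FBG  (unchanged — fixed point at step 4)

Answer: FBG
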